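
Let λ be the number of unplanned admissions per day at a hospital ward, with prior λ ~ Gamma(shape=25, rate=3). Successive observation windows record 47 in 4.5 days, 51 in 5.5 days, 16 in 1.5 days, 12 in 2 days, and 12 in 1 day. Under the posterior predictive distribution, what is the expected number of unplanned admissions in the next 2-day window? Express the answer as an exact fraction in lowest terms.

652/35

Total count: 47 + 51 + 16 + 12 + 12 = 138.
Total exposure: 4.5 + 5.5 + 1.5 + 2 + 1 = 14.5 days.
The Gamma prior is conjugate for the Poisson rate, so λ | data ~ Gamma(25+138, 3+14.5) = Gamma(163, 35/2).
Predictive mean over a 2-day window = T·E[λ|data] = 2·163/(35/2) = 652/35.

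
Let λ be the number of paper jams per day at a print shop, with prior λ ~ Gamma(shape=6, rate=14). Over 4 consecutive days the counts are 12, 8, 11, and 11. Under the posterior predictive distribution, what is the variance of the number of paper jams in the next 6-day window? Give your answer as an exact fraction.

64/3

Total count: 12 + 8 + 11 + 11 = 42.
Total exposure: 4 days.
By Gamma–Poisson conjugacy, the posterior is Gamma(α + Σx, β + Σt) = Gamma(6 + 42, 14 + 4) = Gamma(48, 18).
The posterior predictive for a window of length T is Negative Binomial with variance T·α'·(β'+T)/β'² = 6·48·24/324 = 64/3.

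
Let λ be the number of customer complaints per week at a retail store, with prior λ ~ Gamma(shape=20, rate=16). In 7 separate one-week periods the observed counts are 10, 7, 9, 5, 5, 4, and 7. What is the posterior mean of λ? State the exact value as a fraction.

67/23

Total count: 10 + 7 + 9 + 5 + 5 + 4 + 7 = 47.
Total exposure: 7 weeks.
The Gamma prior is conjugate for the Poisson rate, so λ | data ~ Gamma(20+47, 16+7) = Gamma(67, 23).
Posterior mean = α'/β' = 67/23.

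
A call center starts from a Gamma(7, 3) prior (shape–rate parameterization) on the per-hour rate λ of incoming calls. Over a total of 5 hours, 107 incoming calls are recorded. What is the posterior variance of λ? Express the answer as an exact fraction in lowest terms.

Total count 107 over total exposure 5 hours.
By Gamma–Poisson conjugacy, the posterior is Gamma(α + Σx, β + Σt) = Gamma(7 + 107, 3 + 5) = Gamma(114, 8).
Posterior variance = α'/β'² = 114/64 = 57/32.

57/32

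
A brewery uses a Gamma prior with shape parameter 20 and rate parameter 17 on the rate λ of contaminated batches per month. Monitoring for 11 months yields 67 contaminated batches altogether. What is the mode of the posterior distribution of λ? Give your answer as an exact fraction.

43/14

Total count 67 over total exposure 11 months.
Conjugate update: add total count to the shape and total exposure to the rate, giving Gamma(87, 28).
Posterior mode = (α'−1)/β' = 86/28 = 43/14.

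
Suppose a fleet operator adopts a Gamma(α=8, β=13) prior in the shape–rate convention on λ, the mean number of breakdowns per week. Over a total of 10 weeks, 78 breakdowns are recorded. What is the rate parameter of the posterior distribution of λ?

23

Total count 78 over total exposure 10 weeks.
By Gamma–Poisson conjugacy, the posterior is Gamma(α + Σx, β + Σt) = Gamma(8 + 78, 13 + 10) = Gamma(86, 23).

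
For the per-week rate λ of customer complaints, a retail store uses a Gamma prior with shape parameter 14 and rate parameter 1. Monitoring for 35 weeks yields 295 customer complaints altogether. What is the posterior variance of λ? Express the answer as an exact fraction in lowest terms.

103/432

Total count 295 over total exposure 35 weeks.
Gamma(α, β) with Poisson data over total exposure Σt gives posterior Gamma(α+Σx, β+Σt) = Gamma(309, 36).
Posterior variance = α'/β'² = 309/1296 = 103/432.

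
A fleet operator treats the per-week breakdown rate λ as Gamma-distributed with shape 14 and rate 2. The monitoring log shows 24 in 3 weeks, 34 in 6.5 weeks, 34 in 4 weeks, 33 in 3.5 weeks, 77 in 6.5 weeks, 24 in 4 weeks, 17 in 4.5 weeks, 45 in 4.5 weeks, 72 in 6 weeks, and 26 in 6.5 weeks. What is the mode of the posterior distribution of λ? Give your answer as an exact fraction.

Total count: 24 + 34 + 34 + 33 + 77 + 24 + 17 + 45 + 72 + 26 = 386.
Total exposure: 3 + 6.5 + 4 + 3.5 + 6.5 + 4 + 4.5 + 4.5 + 6 + 6.5 = 49 weeks.
Gamma(α, β) with Poisson data over total exposure Σt gives posterior Gamma(α+Σx, β+Σt) = Gamma(400, 51).
Posterior mode = (α'−1)/β' = 399/51 = 133/17.

133/17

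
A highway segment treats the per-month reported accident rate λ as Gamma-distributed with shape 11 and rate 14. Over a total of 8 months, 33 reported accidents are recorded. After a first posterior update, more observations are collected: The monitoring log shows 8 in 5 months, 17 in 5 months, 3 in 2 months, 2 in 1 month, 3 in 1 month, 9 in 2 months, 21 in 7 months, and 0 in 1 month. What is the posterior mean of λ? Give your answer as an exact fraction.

Total count 33 over total exposure 8 months.
After the first batch: Gamma(11 + 33, 14 + 8) = Gamma(44, 22).
Total count: 8 + 17 + 3 + 2 + 3 + 9 + 21 + 0 = 63.
Total exposure: 5 + 5 + 2 + 1 + 1 + 2 + 7 + 1 = 24 months.
After the second batch: Gamma(44 + 63, 22 + 24) = Gamma(107, 46).
Posterior mean = α'/β' = 107/46.

107/46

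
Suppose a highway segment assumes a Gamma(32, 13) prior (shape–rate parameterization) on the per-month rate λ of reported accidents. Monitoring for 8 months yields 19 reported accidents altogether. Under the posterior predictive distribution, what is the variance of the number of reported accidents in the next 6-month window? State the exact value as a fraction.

Total count 19 over total exposure 8 months.
Posterior: α' = 32 + 19 = 51, β' = 13 + 8 = 21.
The posterior predictive for a window of length T is Negative Binomial with variance T·α'·(β'+T)/β'² = 6·51·27/441 = 918/49.

918/49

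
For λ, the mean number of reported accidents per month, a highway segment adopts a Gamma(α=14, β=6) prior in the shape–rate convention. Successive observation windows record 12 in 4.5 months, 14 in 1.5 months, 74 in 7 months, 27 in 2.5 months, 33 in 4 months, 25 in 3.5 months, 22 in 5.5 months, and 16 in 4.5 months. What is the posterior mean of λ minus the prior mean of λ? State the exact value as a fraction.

Total count: 12 + 14 + 74 + 27 + 33 + 25 + 22 + 16 = 223.
Total exposure: 4.5 + 1.5 + 7 + 2.5 + 4 + 3.5 + 5.5 + 4.5 = 33 months.
By Gamma–Poisson conjugacy, the posterior is Gamma(α + Σx, β + Σt) = Gamma(14 + 223, 6 + 33) = Gamma(237, 39).
Posterior mean = 237/39 = 79/13; prior mean = 14/6 = 7/3. Difference = 79/13 − 7/3 = 146/39.

146/39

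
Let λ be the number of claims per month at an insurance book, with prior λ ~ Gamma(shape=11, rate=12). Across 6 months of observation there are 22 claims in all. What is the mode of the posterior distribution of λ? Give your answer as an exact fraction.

16/9

Total count 22 over total exposure 6 months.
Conjugate update: add total count to the shape and total exposure to the rate, giving Gamma(33, 18).
Posterior mode = (α'−1)/β' = 32/18 = 16/9.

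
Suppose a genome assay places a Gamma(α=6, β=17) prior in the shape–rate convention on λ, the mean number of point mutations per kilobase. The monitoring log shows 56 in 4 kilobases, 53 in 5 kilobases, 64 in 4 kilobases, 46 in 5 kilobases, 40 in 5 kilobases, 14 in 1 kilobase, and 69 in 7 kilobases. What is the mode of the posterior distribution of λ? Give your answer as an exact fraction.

347/48

Total count: 56 + 53 + 64 + 46 + 40 + 14 + 69 = 342.
Total exposure: 4 + 5 + 4 + 5 + 5 + 1 + 7 = 31 kilobases.
By Gamma–Poisson conjugacy, the posterior is Gamma(α + Σx, β + Σt) = Gamma(6 + 342, 17 + 31) = Gamma(348, 48).
Posterior mode = (α'−1)/β' = 347/48.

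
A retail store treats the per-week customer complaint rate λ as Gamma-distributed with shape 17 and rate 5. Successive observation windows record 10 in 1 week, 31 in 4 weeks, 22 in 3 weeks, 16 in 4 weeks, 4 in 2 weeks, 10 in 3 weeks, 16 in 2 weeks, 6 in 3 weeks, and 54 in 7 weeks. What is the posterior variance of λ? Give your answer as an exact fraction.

93/578

Total count: 10 + 31 + 22 + 16 + 4 + 10 + 16 + 6 + 54 = 169.
Total exposure: 1 + 4 + 3 + 4 + 2 + 3 + 2 + 3 + 7 = 29 weeks.
Posterior: α' = 17 + 169 = 186, β' = 5 + 29 = 34.
Posterior variance = α'/β'² = 186/1156 = 93/578.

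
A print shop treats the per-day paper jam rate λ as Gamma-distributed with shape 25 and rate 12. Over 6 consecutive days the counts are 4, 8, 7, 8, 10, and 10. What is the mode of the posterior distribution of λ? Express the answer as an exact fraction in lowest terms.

71/18

Total count: 4 + 8 + 7 + 8 + 10 + 10 = 47.
Total exposure: 6 days.
By Gamma–Poisson conjugacy, the posterior is Gamma(α + Σx, β + Σt) = Gamma(25 + 47, 12 + 6) = Gamma(72, 18).
Posterior mode = (α'−1)/β' = 71/18.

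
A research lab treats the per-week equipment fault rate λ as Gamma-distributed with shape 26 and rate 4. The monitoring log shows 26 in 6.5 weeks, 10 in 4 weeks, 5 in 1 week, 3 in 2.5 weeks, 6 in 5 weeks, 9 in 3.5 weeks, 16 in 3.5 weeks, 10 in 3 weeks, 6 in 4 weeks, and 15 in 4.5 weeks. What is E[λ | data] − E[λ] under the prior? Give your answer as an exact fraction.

Total count: 26 + 10 + 5 + 3 + 6 + 9 + 16 + 10 + 6 + 15 = 106.
Total exposure: 6.5 + 4 + 1 + 2.5 + 5 + 3.5 + 3.5 + 3 + 4 + 4.5 = 37.5 weeks.
Conjugate update: add total count to the shape and total exposure to the rate, giving Gamma(132, 83/2).
Posterior mean = 132/(83/2) = 264/83; prior mean = 26/4 = 13/2. Difference = 264/83 − 13/2 = -551/166.

-551/166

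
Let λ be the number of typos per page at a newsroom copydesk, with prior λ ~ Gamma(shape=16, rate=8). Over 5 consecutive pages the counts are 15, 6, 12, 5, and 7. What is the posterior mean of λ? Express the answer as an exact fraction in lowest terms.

Total count: 15 + 6 + 12 + 5 + 7 = 45.
Total exposure: 5 pages.
Posterior: α' = 16 + 45 = 61, β' = 8 + 5 = 13.
Posterior mean = α'/β' = 61/13.

61/13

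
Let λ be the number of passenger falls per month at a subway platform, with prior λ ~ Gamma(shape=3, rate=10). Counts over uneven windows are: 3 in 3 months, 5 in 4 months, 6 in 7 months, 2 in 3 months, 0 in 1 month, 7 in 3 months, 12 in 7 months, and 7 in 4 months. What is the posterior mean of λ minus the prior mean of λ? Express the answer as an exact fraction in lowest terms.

Total count: 3 + 5 + 6 + 2 + 0 + 7 + 12 + 7 = 42.
Total exposure: 3 + 4 + 7 + 3 + 1 + 3 + 7 + 4 = 32 months.
By Gamma–Poisson conjugacy, the posterior is Gamma(α + Σx, β + Σt) = Gamma(3 + 42, 10 + 32) = Gamma(45, 42).
Posterior mean = 45/42 = 15/14; prior mean = 3/10 = 3/10. Difference = 15/14 − 3/10 = 27/35.

27/35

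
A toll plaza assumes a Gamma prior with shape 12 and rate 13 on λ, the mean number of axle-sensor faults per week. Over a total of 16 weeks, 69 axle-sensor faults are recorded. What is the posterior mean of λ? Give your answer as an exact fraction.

Total count 69 over total exposure 16 weeks.
The Gamma prior is conjugate for the Poisson rate, so λ | data ~ Gamma(12+69, 13+16) = Gamma(81, 29).
Posterior mean = α'/β' = 81/29.

81/29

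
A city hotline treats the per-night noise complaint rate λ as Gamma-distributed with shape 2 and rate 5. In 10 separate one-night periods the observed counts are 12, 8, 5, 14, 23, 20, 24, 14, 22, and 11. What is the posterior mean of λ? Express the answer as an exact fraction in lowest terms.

Total count: 12 + 8 + 5 + 14 + 23 + 20 + 24 + 14 + 22 + 11 = 153.
Total exposure: 10 nights.
Gamma(α, β) with Poisson data over total exposure Σt gives posterior Gamma(α+Σx, β+Σt) = Gamma(155, 15).
Posterior mean = α'/β' = 155/15 = 31/3.

31/3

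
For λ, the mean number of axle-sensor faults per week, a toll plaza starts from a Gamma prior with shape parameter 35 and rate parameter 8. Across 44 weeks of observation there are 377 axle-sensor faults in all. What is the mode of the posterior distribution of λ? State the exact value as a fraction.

411/52

Total count 377 over total exposure 44 weeks.
Posterior: α' = 35 + 377 = 412, β' = 8 + 44 = 52.
Posterior mode = (α'−1)/β' = 411/52.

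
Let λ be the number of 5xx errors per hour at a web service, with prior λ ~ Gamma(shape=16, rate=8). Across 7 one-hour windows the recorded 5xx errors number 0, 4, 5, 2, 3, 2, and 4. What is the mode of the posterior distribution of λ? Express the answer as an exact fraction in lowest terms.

7/3

Total count: 0 + 4 + 5 + 2 + 3 + 2 + 4 = 20.
Total exposure: 7 hours.
Gamma(α, β) with Poisson data over total exposure Σt gives posterior Gamma(α+Σx, β+Σt) = Gamma(36, 15).
Posterior mode = (α'−1)/β' = 35/15 = 7/3.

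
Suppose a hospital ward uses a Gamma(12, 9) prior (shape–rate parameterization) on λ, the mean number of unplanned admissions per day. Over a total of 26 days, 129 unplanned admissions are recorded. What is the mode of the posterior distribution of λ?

4

Total count 129 over total exposure 26 days.
Posterior: α' = 12 + 129 = 141, β' = 9 + 26 = 35.
Posterior mode = (α'−1)/β' = 140/35 = 4.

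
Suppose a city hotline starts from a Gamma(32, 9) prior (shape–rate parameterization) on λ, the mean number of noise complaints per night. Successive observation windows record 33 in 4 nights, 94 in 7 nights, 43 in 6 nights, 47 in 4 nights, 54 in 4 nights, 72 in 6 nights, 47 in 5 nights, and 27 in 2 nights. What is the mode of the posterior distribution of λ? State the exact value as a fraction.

448/47

Total count: 33 + 94 + 43 + 47 + 54 + 72 + 47 + 27 = 417.
Total exposure: 4 + 7 + 6 + 4 + 4 + 6 + 5 + 2 = 38 nights.
Posterior: α' = 32 + 417 = 449, β' = 9 + 38 = 47.
Posterior mode = (α'−1)/β' = 448/47.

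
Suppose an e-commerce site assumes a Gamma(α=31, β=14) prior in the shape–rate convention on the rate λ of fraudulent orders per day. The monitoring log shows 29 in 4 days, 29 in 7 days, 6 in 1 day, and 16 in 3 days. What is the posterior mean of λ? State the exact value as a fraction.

Total count: 29 + 29 + 6 + 16 = 80.
Total exposure: 4 + 7 + 1 + 3 = 15 days.
The Gamma prior is conjugate for the Poisson rate, so λ | data ~ Gamma(31+80, 14+15) = Gamma(111, 29).
Posterior mean = α'/β' = 111/29.

111/29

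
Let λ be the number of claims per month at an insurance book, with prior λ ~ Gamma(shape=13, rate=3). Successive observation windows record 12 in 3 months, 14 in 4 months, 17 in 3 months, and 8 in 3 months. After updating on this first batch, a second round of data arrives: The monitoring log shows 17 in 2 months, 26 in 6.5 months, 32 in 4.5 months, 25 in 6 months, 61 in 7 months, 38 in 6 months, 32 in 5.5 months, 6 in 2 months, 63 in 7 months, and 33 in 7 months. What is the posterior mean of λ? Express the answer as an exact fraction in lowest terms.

Total count: 12 + 14 + 17 + 8 = 51.
Total exposure: 3 + 4 + 3 + 3 = 13 months.
After the first batch: Gamma(13 + 51, 3 + 13) = Gamma(64, 16).
Total count: 17 + 26 + 32 + 25 + 61 + 38 + 32 + 6 + 63 + 33 = 333.
Total exposure: 2 + 6.5 + 4.5 + 6 + 7 + 6 + 5.5 + 2 + 7 + 7 = 53.5 months.
After the second batch: Gamma(64 + 333, 16 + 53.5) = Gamma(397, 139/2).
Posterior mean = α'/β' = 397/(139/2) = 794/139.

794/139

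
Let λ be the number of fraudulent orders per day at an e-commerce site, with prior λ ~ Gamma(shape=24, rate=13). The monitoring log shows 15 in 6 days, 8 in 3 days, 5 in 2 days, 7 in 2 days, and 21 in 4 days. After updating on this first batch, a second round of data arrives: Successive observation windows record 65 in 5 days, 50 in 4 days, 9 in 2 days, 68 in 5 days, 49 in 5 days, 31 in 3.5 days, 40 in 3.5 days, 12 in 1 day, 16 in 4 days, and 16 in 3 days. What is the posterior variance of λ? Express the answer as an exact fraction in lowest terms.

Total count: 15 + 8 + 5 + 7 + 21 = 56.
Total exposure: 6 + 3 + 2 + 2 + 4 = 17 days.
After the first batch: Gamma(24 + 56, 13 + 17) = Gamma(80, 30).
Total count: 65 + 50 + 9 + 68 + 49 + 31 + 40 + 12 + 16 + 16 = 356.
Total exposure: 5 + 4 + 2 + 5 + 5 + 3.5 + 3.5 + 1 + 4 + 3 = 36 days.
After the second batch: Gamma(80 + 356, 30 + 36) = Gamma(436, 66).
Posterior variance = α'/β'² = 436/4356 = 109/1089.

109/1089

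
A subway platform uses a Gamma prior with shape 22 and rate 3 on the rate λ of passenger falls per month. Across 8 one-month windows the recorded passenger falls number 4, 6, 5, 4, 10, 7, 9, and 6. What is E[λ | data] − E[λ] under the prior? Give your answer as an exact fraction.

-23/33

Total count: 4 + 6 + 5 + 4 + 10 + 7 + 9 + 6 = 51.
Total exposure: 8 months.
Posterior: α' = 22 + 51 = 73, β' = 3 + 8 = 11.
Posterior mean = 73/11 = 73/11; prior mean = 22/3 = 22/3. Difference = 73/11 − 22/3 = -23/33.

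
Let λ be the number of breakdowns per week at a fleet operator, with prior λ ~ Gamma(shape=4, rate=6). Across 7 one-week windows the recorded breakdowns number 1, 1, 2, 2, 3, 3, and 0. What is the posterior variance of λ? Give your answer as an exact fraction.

16/169

Total count: 1 + 1 + 2 + 2 + 3 + 3 + 0 = 12.
Total exposure: 7 weeks.
By Gamma–Poisson conjugacy, the posterior is Gamma(α + Σx, β + Σt) = Gamma(4 + 12, 6 + 7) = Gamma(16, 13).
Posterior variance = α'/β'² = 16/169.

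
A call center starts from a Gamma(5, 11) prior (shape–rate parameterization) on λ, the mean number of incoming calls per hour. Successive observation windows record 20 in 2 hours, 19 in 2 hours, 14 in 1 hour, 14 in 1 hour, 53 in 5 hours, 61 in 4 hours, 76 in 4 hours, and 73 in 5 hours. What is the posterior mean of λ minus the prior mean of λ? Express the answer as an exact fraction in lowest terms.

Total count: 20 + 19 + 14 + 14 + 53 + 61 + 76 + 73 = 330.
Total exposure: 2 + 2 + 1 + 1 + 5 + 4 + 4 + 5 = 24 hours.
Conjugate update: add total count to the shape and total exposure to the rate, giving Gamma(335, 35).
Posterior mean = 335/35 = 67/7; prior mean = 5/11 = 5/11. Difference = 67/7 − 5/11 = 702/77.

702/77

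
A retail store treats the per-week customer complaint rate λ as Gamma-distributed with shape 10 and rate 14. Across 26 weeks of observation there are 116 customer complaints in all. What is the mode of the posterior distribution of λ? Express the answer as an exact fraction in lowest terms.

Total count 116 over total exposure 26 weeks.
Gamma(α, β) with Poisson data over total exposure Σt gives posterior Gamma(α+Σx, β+Σt) = Gamma(126, 40).
Posterior mode = (α'−1)/β' = 125/40 = 25/8.

25/8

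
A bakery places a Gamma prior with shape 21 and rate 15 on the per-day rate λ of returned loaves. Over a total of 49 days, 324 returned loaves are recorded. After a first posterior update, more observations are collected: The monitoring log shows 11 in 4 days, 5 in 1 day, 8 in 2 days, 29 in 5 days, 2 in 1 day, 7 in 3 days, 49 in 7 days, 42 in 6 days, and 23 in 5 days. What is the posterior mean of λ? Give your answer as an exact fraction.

521/98

Total count 324 over total exposure 49 days.
After the first batch: Gamma(21 + 324, 15 + 49) = Gamma(345, 64).
Total count: 11 + 5 + 8 + 29 + 2 + 7 + 49 + 42 + 23 = 176.
Total exposure: 4 + 1 + 2 + 5 + 1 + 3 + 7 + 6 + 5 = 34 days.
After the second batch: Gamma(345 + 176, 64 + 34) = Gamma(521, 98).
Posterior mean = α'/β' = 521/98.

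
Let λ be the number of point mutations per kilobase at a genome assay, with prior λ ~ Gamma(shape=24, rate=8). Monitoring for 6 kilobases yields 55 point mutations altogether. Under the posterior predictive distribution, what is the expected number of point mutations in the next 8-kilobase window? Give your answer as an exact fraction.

316/7

Total count 55 over total exposure 6 kilobases.
Conjugate update: add total count to the shape and total exposure to the rate, giving Gamma(79, 14).
Predictive mean over an 8-kilobase window = T·E[λ|data] = 8·79/14 = 316/7.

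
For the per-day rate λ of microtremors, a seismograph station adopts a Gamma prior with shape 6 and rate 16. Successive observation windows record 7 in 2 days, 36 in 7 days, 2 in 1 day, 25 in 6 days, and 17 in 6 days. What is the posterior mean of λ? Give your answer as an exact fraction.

93/38

Total count: 7 + 36 + 2 + 25 + 17 = 87.
Total exposure: 2 + 7 + 1 + 6 + 6 = 22 days.
The Gamma prior is conjugate for the Poisson rate, so λ | data ~ Gamma(6+87, 16+22) = Gamma(93, 38).
Posterior mean = α'/β' = 93/38.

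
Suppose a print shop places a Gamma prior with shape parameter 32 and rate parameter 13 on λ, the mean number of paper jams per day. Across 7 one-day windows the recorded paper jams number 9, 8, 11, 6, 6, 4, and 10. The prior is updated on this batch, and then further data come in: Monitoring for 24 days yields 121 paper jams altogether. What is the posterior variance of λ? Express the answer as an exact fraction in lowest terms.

207/1936

Total count: 9 + 8 + 11 + 6 + 6 + 4 + 10 = 54.
Total exposure: 7 days.
After the first batch: Gamma(32 + 54, 13 + 7) = Gamma(86, 20).
Total count 121 over total exposure 24 days.
After the second batch: Gamma(86 + 121, 20 + 24) = Gamma(207, 44).
Posterior variance = α'/β'² = 207/1936.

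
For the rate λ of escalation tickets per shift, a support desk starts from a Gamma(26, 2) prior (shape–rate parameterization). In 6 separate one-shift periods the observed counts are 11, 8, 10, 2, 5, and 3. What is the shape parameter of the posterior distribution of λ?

Total count: 11 + 8 + 10 + 2 + 5 + 3 = 39.
Total exposure: 6 shifts.
Posterior: α' = 26 + 39 = 65, β' = 2 + 6 = 8.

65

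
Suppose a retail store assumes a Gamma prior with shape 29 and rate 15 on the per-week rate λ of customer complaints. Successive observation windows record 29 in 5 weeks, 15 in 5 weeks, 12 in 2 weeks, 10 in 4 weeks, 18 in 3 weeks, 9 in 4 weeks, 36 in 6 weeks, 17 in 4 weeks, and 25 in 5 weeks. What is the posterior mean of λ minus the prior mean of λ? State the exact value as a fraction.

Total count: 29 + 15 + 12 + 10 + 18 + 9 + 36 + 17 + 25 = 171.
Total exposure: 5 + 5 + 2 + 4 + 3 + 4 + 6 + 4 + 5 = 38 weeks.
The Gamma prior is conjugate for the Poisson rate, so λ | data ~ Gamma(29+171, 15+38) = Gamma(200, 53).
Posterior mean = 200/53 = 200/53; prior mean = 29/15 = 29/15. Difference = 200/53 − 29/15 = 1463/795.

1463/795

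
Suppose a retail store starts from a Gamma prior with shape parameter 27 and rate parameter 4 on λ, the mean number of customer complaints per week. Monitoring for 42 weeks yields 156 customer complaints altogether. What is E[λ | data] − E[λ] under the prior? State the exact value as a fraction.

-255/92

Total count 156 over total exposure 42 weeks.
Gamma(α, β) with Poisson data over total exposure Σt gives posterior Gamma(α+Σx, β+Σt) = Gamma(183, 46).
Posterior mean = 183/46 = 183/46; prior mean = 27/4 = 27/4. Difference = 183/46 − 27/4 = -255/92.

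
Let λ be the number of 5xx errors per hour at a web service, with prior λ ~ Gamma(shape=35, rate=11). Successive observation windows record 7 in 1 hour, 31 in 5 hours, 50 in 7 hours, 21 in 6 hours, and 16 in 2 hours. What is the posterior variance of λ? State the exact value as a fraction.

Total count: 7 + 31 + 50 + 21 + 16 = 125.
Total exposure: 1 + 5 + 7 + 6 + 2 = 21 hours.
Gamma(α, β) with Poisson data over total exposure Σt gives posterior Gamma(α+Σx, β+Σt) = Gamma(160, 32).
Posterior variance = α'/β'² = 160/1024 = 5/32.

5/32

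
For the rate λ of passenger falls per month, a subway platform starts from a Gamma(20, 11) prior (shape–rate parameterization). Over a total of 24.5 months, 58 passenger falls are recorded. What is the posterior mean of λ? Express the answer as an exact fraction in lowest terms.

156/71

Total count 58 over total exposure 24.5 months.
The Gamma prior is conjugate for the Poisson rate, so λ | data ~ Gamma(20+58, 11+24.5) = Gamma(78, 71/2).
Posterior mean = α'/β' = 78/(71/2) = 156/71.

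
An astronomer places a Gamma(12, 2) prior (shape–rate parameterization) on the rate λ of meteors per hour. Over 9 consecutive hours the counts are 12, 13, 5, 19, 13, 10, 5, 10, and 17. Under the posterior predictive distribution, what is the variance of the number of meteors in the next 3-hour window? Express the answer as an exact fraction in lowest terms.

4872/121

Total count: 12 + 13 + 5 + 19 + 13 + 10 + 5 + 10 + 17 = 104.
Total exposure: 9 hours.
By Gamma–Poisson conjugacy, the posterior is Gamma(α + Σx, β + Σt) = Gamma(12 + 104, 2 + 9) = Gamma(116, 11).
The posterior predictive for a window of length T is Negative Binomial with variance T·α'·(β'+T)/β'² = 3·116·14/121 = 4872/121.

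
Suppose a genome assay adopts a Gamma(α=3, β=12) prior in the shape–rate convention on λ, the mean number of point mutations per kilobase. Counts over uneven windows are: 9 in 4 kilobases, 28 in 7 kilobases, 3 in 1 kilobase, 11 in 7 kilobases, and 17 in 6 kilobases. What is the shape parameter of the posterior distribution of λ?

Total count: 9 + 28 + 3 + 11 + 17 = 68.
Total exposure: 4 + 7 + 1 + 7 + 6 = 25 kilobases.
Gamma(α, β) with Poisson data over total exposure Σt gives posterior Gamma(α+Σx, β+Σt) = Gamma(71, 37).

71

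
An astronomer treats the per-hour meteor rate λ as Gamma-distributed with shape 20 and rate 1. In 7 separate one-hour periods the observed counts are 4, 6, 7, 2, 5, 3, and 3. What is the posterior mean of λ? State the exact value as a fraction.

25/4

Total count: 4 + 6 + 7 + 2 + 5 + 3 + 3 = 30.
Total exposure: 7 hours.
Conjugate update: add total count to the shape and total exposure to the rate, giving Gamma(50, 8).
Posterior mean = α'/β' = 50/8 = 25/4.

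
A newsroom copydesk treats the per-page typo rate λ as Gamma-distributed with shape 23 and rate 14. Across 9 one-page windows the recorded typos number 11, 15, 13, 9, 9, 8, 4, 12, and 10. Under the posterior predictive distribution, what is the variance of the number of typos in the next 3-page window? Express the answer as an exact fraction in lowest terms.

Total count: 11 + 15 + 13 + 9 + 9 + 8 + 4 + 12 + 10 = 91.
Total exposure: 9 pages.
Posterior: α' = 23 + 91 = 114, β' = 14 + 9 = 23.
The posterior predictive for a window of length T is Negative Binomial with variance T·α'·(β'+T)/β'² = 3·114·26/529 = 8892/529.

8892/529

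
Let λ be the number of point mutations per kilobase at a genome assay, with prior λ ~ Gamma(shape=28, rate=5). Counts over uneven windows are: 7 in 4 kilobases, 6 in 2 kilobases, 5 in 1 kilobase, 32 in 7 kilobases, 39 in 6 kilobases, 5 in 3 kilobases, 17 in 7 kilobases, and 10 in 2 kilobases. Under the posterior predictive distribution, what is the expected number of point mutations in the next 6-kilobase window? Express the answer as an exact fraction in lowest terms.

Total count: 7 + 6 + 5 + 32 + 39 + 5 + 17 + 10 = 121.
Total exposure: 4 + 2 + 1 + 7 + 6 + 3 + 7 + 2 = 32 kilobases.
Gamma(α, β) with Poisson data over total exposure Σt gives posterior Gamma(α+Σx, β+Σt) = Gamma(149, 37).
Predictive mean over a 6-kilobase window = T·E[λ|data] = 6·149/37 = 894/37.

894/37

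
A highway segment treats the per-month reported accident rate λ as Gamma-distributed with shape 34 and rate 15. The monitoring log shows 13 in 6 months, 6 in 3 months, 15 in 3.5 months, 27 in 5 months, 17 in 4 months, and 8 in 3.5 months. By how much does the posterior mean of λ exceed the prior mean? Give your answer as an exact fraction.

11/15

Total count: 13 + 6 + 15 + 27 + 17 + 8 = 86.
Total exposure: 6 + 3 + 3.5 + 5 + 4 + 3.5 = 25 months.
By Gamma–Poisson conjugacy, the posterior is Gamma(α + Σx, β + Σt) = Gamma(34 + 86, 15 + 25) = Gamma(120, 40).
Posterior mean = 120/40 = 3; prior mean = 34/15 = 34/15. Difference = 3 − 34/15 = 11/15.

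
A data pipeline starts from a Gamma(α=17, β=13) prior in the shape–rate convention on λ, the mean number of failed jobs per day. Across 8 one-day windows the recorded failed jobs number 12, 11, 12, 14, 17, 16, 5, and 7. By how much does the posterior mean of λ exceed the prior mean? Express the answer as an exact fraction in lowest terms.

Total count: 12 + 11 + 12 + 14 + 17 + 16 + 5 + 7 = 94.
Total exposure: 8 days.
By Gamma–Poisson conjugacy, the posterior is Gamma(α + Σx, β + Σt) = Gamma(17 + 94, 13 + 8) = Gamma(111, 21).
Posterior mean = 111/21 = 37/7; prior mean = 17/13 = 17/13. Difference = 37/7 − 17/13 = 362/91.

362/91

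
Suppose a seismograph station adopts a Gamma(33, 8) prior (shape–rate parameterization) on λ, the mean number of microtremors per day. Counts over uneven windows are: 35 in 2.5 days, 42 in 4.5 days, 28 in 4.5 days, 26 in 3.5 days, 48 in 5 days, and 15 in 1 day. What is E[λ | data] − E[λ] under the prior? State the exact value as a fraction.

859/232

Total count: 35 + 42 + 28 + 26 + 48 + 15 = 194.
Total exposure: 2.5 + 4.5 + 4.5 + 3.5 + 5 + 1 = 21 days.
Gamma(α, β) with Poisson data over total exposure Σt gives posterior Gamma(α+Σx, β+Σt) = Gamma(227, 29).
Posterior mean = 227/29 = 227/29; prior mean = 33/8 = 33/8. Difference = 227/29 − 33/8 = 859/232.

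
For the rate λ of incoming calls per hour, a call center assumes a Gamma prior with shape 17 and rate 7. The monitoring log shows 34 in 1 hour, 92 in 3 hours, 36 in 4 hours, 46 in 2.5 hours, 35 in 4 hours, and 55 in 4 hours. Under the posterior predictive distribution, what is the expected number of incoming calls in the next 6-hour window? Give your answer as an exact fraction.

Total count: 34 + 92 + 36 + 46 + 35 + 55 = 298.
Total exposure: 1 + 3 + 4 + 2.5 + 4 + 4 = 18.5 hours.
By Gamma–Poisson conjugacy, the posterior is Gamma(α + Σx, β + Σt) = Gamma(17 + 298, 7 + 18.5) = Gamma(315, 51/2).
Predictive mean over a 6-hour window = T·E[λ|data] = 6·315/(51/2) = 1260/17.

1260/17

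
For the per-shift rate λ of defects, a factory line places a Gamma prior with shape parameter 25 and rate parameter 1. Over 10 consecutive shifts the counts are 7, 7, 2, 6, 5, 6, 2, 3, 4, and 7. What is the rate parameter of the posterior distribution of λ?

Total count: 7 + 7 + 2 + 6 + 5 + 6 + 2 + 3 + 4 + 7 = 49.
Total exposure: 10 shifts.
By Gamma–Poisson conjugacy, the posterior is Gamma(α + Σx, β + Σt) = Gamma(25 + 49, 1 + 10) = Gamma(74, 11).

11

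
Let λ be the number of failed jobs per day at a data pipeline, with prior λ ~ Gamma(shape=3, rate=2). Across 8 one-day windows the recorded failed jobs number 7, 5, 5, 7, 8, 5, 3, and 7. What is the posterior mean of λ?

5

Total count: 7 + 5 + 5 + 7 + 8 + 5 + 3 + 7 = 47.
Total exposure: 8 days.
Gamma(α, β) with Poisson data over total exposure Σt gives posterior Gamma(α+Σx, β+Σt) = Gamma(50, 10).
Posterior mean = α'/β' = 50/10 = 5.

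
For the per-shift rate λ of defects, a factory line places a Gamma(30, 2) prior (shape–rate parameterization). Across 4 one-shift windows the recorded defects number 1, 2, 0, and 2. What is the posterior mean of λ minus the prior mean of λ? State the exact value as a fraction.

-55/6

Total count: 1 + 2 + 0 + 2 = 5.
Total exposure: 4 shifts.
Conjugate update: add total count to the shape and total exposure to the rate, giving Gamma(35, 6).
Posterior mean = 35/6 = 35/6; prior mean = 30/2 = 15. Difference = 35/6 − 15 = -55/6.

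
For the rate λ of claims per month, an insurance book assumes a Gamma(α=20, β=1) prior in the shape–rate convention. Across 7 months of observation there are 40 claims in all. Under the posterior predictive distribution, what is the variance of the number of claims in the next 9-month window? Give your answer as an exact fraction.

2295/16

Total count 40 over total exposure 7 months.
The Gamma prior is conjugate for the Poisson rate, so λ | data ~ Gamma(20+40, 1+7) = Gamma(60, 8).
The posterior predictive for a window of length T is Negative Binomial with variance T·α'·(β'+T)/β'² = 9·60·17/64 = 2295/16.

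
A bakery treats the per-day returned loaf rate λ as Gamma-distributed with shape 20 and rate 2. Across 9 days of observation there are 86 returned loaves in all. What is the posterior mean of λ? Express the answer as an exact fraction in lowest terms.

Total count 86 over total exposure 9 days.
Gamma(α, β) with Poisson data over total exposure Σt gives posterior Gamma(α+Σx, β+Σt) = Gamma(106, 11).
Posterior mean = α'/β' = 106/11.

106/11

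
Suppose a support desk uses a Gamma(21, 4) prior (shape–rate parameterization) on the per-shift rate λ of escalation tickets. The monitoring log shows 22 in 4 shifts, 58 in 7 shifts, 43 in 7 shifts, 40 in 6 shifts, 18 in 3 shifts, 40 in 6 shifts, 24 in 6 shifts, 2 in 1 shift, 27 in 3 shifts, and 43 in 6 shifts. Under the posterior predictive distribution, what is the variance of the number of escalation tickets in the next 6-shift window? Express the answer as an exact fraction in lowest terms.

Total count: 22 + 58 + 43 + 40 + 18 + 40 + 24 + 2 + 27 + 43 = 317.
Total exposure: 4 + 7 + 7 + 6 + 3 + 6 + 6 + 1 + 3 + 6 = 49 shifts.
Posterior: α' = 21 + 317 = 338, β' = 4 + 49 = 53.
The posterior predictive for a window of length T is Negative Binomial with variance T·α'·(β'+T)/β'² = 6·338·59/2809 = 119652/2809.

119652/2809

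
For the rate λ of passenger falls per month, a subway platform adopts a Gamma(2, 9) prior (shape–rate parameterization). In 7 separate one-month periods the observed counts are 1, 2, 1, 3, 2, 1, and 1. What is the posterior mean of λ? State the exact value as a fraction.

13/16

Total count: 1 + 2 + 1 + 3 + 2 + 1 + 1 = 11.
Total exposure: 7 months.
The Gamma prior is conjugate for the Poisson rate, so λ | data ~ Gamma(2+11, 9+7) = Gamma(13, 16).
Posterior mean = α'/β' = 13/16.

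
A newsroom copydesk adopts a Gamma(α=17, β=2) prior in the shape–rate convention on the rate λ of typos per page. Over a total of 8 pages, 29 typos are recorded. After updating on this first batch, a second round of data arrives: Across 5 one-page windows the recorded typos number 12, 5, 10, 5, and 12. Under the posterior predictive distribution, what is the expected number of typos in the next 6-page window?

36

Total count 29 over total exposure 8 pages.
After the first batch: Gamma(17 + 29, 2 + 8) = Gamma(46, 10).
Total count: 12 + 5 + 10 + 5 + 12 = 44.
Total exposure: 5 pages.
After the second batch: Gamma(46 + 44, 10 + 5) = Gamma(90, 15).
Predictive mean over a 6-page window = T·E[λ|data] = 6·90/15 = 36.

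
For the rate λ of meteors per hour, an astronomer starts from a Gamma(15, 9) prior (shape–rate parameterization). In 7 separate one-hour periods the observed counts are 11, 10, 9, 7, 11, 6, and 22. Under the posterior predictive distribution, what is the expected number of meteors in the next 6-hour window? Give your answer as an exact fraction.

Total count: 11 + 10 + 9 + 7 + 11 + 6 + 22 = 76.
Total exposure: 7 hours.
Gamma(α, β) with Poisson data over total exposure Σt gives posterior Gamma(α+Σx, β+Σt) = Gamma(91, 16).
Predictive mean over a 6-hour window = T·E[λ|data] = 6·91/16 = 273/8.

273/8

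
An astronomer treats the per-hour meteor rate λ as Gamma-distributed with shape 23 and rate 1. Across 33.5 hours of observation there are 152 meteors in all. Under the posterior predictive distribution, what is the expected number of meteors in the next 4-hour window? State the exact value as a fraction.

Total count 152 over total exposure 33.5 hours.
Conjugate update: add total count to the shape and total exposure to the rate, giving Gamma(175, 69/2).
Predictive mean over a 4-hour window = T·E[λ|data] = 4·175/(69/2) = 1400/69.

1400/69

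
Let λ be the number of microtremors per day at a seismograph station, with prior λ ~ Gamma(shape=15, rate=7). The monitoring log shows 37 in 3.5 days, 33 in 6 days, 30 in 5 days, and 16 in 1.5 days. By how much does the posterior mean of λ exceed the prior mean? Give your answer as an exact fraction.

572/161

Total count: 37 + 33 + 30 + 16 = 116.
Total exposure: 3.5 + 6 + 5 + 1.5 = 16 days.
By Gamma–Poisson conjugacy, the posterior is Gamma(α + Σx, β + Σt) = Gamma(15 + 116, 7 + 16) = Gamma(131, 23).
Posterior mean = 131/23 = 131/23; prior mean = 15/7 = 15/7. Difference = 131/23 − 15/7 = 572/161.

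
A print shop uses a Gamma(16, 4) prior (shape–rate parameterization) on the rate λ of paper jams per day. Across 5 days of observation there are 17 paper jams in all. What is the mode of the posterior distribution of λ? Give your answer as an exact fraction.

32/9

Total count 17 over total exposure 5 days.
By Gamma–Poisson conjugacy, the posterior is Gamma(α + Σx, β + Σt) = Gamma(16 + 17, 4 + 5) = Gamma(33, 9).
Posterior mode = (α'−1)/β' = 32/9.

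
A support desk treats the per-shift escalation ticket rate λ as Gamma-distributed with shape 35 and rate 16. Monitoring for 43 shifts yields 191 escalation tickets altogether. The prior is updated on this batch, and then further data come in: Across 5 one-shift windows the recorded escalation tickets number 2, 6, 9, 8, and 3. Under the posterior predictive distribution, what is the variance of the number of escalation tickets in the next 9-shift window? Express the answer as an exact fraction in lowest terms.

83439/2048

Total count 191 over total exposure 43 shifts.
After the first batch: Gamma(35 + 191, 16 + 43) = Gamma(226, 59).
Total count: 2 + 6 + 9 + 8 + 3 = 28.
Total exposure: 5 shifts.
After the second batch: Gamma(226 + 28, 59 + 5) = Gamma(254, 64).
The posterior predictive for a window of length T is Negative Binomial with variance T·α'·(β'+T)/β'² = 9·254·73/4096 = 83439/2048.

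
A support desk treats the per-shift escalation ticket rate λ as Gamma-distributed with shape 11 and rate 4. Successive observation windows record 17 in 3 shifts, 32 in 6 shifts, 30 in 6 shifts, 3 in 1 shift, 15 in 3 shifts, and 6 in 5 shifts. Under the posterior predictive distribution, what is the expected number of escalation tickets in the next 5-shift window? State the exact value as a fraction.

285/14

Total count: 17 + 32 + 30 + 3 + 15 + 6 = 103.
Total exposure: 3 + 6 + 6 + 1 + 3 + 5 = 24 shifts.
Conjugate update: add total count to the shape and total exposure to the rate, giving Gamma(114, 28).
Predictive mean over a 5-shift window = T·E[λ|data] = 5·114/28 = 285/14.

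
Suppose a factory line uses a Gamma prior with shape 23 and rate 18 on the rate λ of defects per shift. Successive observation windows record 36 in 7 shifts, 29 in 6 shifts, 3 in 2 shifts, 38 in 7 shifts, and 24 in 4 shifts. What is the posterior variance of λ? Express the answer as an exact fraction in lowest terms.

153/1936

Total count: 36 + 29 + 3 + 38 + 24 = 130.
Total exposure: 7 + 6 + 2 + 7 + 4 = 26 shifts.
Gamma(α, β) with Poisson data over total exposure Σt gives posterior Gamma(α+Σx, β+Σt) = Gamma(153, 44).
Posterior variance = α'/β'² = 153/1936.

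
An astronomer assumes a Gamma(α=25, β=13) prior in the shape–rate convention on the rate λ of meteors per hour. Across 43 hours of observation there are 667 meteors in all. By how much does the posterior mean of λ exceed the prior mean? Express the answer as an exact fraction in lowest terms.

1899/182

Total count 667 over total exposure 43 hours.
Conjugate update: add total count to the shape and total exposure to the rate, giving Gamma(692, 56).
Posterior mean = 692/56 = 173/14; prior mean = 25/13 = 25/13. Difference = 173/14 − 25/13 = 1899/182.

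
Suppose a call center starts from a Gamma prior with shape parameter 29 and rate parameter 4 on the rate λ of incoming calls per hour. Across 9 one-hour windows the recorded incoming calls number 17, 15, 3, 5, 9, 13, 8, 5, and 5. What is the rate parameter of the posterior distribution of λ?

Total count: 17 + 15 + 3 + 5 + 9 + 13 + 8 + 5 + 5 = 80.
Total exposure: 9 hours.
Gamma(α, β) with Poisson data over total exposure Σt gives posterior Gamma(α+Σx, β+Σt) = Gamma(109, 13).

13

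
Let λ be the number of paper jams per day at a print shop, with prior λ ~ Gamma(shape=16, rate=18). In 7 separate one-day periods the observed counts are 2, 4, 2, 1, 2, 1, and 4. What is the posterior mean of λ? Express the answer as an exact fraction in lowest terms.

32/25

Total count: 2 + 4 + 2 + 1 + 2 + 1 + 4 = 16.
Total exposure: 7 days.
Gamma(α, β) with Poisson data over total exposure Σt gives posterior Gamma(α+Σx, β+Σt) = Gamma(32, 25).
Posterior mean = α'/β' = 32/25.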